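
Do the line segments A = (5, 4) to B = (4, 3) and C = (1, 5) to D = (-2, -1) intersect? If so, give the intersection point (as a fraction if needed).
No (intersection of containing lines falls outside at least one segment)

Parametrize and solve: t = 9, s = 5/3. At least one of these is outside [0, 1], so the segments do not intersect.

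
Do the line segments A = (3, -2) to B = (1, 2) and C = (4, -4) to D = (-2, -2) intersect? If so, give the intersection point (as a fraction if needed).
No (intersection of containing lines falls outside at least one segment)

Parametrize and solve: t = -1/2, s = 0. At least one of these is outside [0, 1], so the segments do not intersect.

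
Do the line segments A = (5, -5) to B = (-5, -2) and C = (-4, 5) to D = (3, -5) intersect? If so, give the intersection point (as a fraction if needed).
Yes; intersection at (195/79, -335/79) (t = 20/79 on AB, s = 73/79 on CD)

Parametrize AB as A + t(B − A) = (5 + -10 t, -5 + 3 t) and CD as C + s(D − C) = (-4 + 7 s, 5 + -10 s). Solve the linear system for (t, s). Determinant = -79 ≠ 0, so a unique intersection of the containing lines exists. Solution: t = 20/79, s = 73/79 — both in [0, 1], so the segments cross. Intersection point: (195/79, -335/79).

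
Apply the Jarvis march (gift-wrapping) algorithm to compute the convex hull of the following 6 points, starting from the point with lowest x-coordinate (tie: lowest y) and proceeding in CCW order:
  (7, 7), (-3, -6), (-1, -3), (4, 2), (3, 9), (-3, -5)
Hull (CCW) = [(-3, -6), (4, 2), (7, 7), (3, 9), (-3, -5)]

Jarvis march: at each step, from the current hull vertex p, select the next vertex q as the point such that every other point lies strictly to the left of (or on) the directed line p → q. (Equivalently: for every other point r, the cross product (q − p) × (r − p) ≥ 0.)
Starting point (lowest x, tie lowest y): (-3, -6). Wrap until returning to start. Resulting hull: (-3, -6), (4, 2), (7, 7), (3, 9), (-3, -5).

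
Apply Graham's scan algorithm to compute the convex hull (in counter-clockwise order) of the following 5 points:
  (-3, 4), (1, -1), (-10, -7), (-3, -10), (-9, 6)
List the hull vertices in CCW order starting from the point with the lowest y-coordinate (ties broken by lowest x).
Hull (CCW) = [(-3, -10), (1, -1), (-3, 4), (-9, 6), (-10, -7)]

Graham scan procedure:
  1. Find the pivot p₀ = point with lowest y (tie → lowest x): (-3, -10).
  2. Sort the remaining points by polar angle around p₀.
  3. Walk through sorted points, maintaining a stack; pop the top while the last three entries make a non-left turn (cross product ≤ 0).
  4. Final stack is the convex hull in CCW order: (-3, -10), (1, -1), (-3, 4), (-9, 6), (-10, -7).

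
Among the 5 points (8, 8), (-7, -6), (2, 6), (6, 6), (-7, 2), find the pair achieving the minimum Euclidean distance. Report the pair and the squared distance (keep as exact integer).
Pair = ((8, 8), (6, 6)); squared distance = 8

Compute all C(5, 2) = 10 pairwise squared distances (x_i − x_j)² + (y_i − y_j)². The minimum is 8, attained by the pair ((8, 8), (6, 6)).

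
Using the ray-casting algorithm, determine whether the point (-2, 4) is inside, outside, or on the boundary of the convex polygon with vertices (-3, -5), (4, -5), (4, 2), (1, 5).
The point (-2, 4) lies strictly outside the polygon

Cast a horizontal ray to the right from the query point and count how many polygon edges it crosses (each edge strictly once or zero times, handled with the usual half-open convention). 
Parity of crossings → even ⇒ outside.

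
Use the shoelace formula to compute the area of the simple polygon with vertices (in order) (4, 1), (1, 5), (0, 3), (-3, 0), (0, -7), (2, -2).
Area = 38

Shoelace formula: Area = (1/2) |Σ_i (x_i · y_{i+1} − x_{i+1} · y_i)| (indices mod n). Compute each cross term:
  (4)(5) − (1)(1) = 19
  (1)(3) − (0)(5) = 3
  (0)(0) − (-3)(3) = 9
  (-3)(-7) − (0)(0) = 21
  (0)(-2) − (2)(-7) = 14
  (2)(1) − (4)(-2) = 10
Sum = 76, so (signed) Area = 76/2 = 38, |Area| = 38.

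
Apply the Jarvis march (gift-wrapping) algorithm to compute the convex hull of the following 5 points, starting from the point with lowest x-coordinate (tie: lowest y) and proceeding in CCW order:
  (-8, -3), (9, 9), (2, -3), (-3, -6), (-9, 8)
Hull (CCW) = [(-9, 8), (-8, -3), (-3, -6), (2, -3), (9, 9)]

Jarvis march: at each step, from the current hull vertex p, select the next vertex q as the point such that every other point lies strictly to the left of (or on) the directed line p → q. (Equivalently: for every other point r, the cross product (q − p) × (r − p) ≥ 0.)
Starting point (lowest x, tie lowest y): (-9, 8). Wrap until returning to start. Resulting hull: (-9, 8), (-8, -3), (-3, -6), (2, -3), (9, 9).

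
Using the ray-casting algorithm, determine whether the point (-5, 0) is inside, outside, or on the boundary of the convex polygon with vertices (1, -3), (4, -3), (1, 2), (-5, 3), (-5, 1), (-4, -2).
The point (-5, 0) lies strictly outside the polygon

Cast a horizontal ray to the right from the query point and count how many polygon edges it crosses (each edge strictly once or zero times, handled with the usual half-open convention). 
Parity of crossings → even ⇒ outside.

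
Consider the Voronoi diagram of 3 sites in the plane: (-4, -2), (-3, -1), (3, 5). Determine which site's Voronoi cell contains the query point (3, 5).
Nearest site = (3, 5)

The Voronoi cell of site s contains exactly those query points closer to s than to any other site. Compute squared distances from q = (3, 5) to each site:
  (3 − 3)² + (5 − 5)² = 0
  (-3 − 3)² + (-1 − 5)² = 72
  (-4 − 3)² + (-2 − 5)² = 98
Minimum is attained by (3, 5), so q lies in its Voronoi cell.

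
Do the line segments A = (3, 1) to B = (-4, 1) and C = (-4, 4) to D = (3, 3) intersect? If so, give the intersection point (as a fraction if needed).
No (intersection of containing lines falls outside at least one segment)

Parametrize and solve: t = -2, s = 3. At least one of these is outside [0, 1], so the segments do not intersect.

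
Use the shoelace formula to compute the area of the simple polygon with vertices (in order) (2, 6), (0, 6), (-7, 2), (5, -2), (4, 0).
Area = 45

Shoelace formula: Area = (1/2) |Σ_i (x_i · y_{i+1} − x_{i+1} · y_i)| (indices mod n). Compute each cross term:
  (2)(6) − (0)(6) = 12
  (0)(2) − (-7)(6) = 42
  (-7)(-2) − (5)(2) = 4
  (5)(0) − (4)(-2) = 8
  (4)(6) − (2)(0) = 24
Sum = 90, so (signed) Area = 90/2 = 45, |Area| = 45.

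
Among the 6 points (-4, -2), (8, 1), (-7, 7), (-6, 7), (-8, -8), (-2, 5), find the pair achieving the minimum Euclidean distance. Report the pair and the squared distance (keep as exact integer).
Pair = ((-7, 7), (-6, 7)); squared distance = 1

Compute all C(6, 2) = 15 pairwise squared distances (x_i − x_j)² + (y_i − y_j)². The minimum is 1, attained by the pair ((-7, 7), (-6, 7)).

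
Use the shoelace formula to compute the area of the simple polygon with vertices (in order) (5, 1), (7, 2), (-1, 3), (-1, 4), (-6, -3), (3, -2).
Area = 43

Shoelace formula: Area = (1/2) |Σ_i (x_i · y_{i+1} − x_{i+1} · y_i)| (indices mod n). Compute each cross term:
  (5)(2) − (7)(1) = 3
  (7)(3) − (-1)(2) = 23
  (-1)(4) − (-1)(3) = -1
  (-1)(-3) − (-6)(4) = 27
  (-6)(-2) − (3)(-3) = 21
  (3)(1) − (5)(-2) = 13
Sum = 86, so (signed) Area = 86/2 = 43, |Area| = 43.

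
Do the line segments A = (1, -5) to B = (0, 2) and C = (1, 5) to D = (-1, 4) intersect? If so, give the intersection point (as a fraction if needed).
No (intersection of containing lines falls outside at least one segment)

Parametrize and solve: t = 4/3, s = 2/3. At least one of these is outside [0, 1], so the segments do not intersect.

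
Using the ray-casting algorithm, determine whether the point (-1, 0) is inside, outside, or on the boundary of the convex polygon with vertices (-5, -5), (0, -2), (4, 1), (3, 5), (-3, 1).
The point (-1, 0) lies strictly inside the polygon

Cast a horizontal ray to the right from the query point and count how many polygon edges it crosses (each edge strictly once or zero times, handled with the usual half-open convention). 
Parity of crossings → odd ⇒ inside.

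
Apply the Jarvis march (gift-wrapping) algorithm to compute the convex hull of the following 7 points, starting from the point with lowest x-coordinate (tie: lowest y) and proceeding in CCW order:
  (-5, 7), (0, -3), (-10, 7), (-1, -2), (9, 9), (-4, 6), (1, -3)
Hull (CCW) = [(-10, 7), (0, -3), (1, -3), (9, 9)]

Jarvis march: at each step, from the current hull vertex p, select the next vertex q as the point such that every other point lies strictly to the left of (or on) the directed line p → q. (Equivalently: for every other point r, the cross product (q − p) × (r − p) ≥ 0.)
Starting point (lowest x, tie lowest y): (-10, 7). Wrap until returning to start. Resulting hull: (-10, 7), (0, -3), (1, -3), (9, 9).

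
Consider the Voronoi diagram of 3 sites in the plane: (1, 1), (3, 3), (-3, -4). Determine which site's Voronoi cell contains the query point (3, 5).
Nearest site = (3, 3)

The Voronoi cell of site s contains exactly those query points closer to s than to any other site. Compute squared distances from q = (3, 5) to each site:
  (3 − 3)² + (3 − 5)² = 4
  (1 − 3)² + (1 − 5)² = 20
  (-3 − 3)² + (-4 − 5)² = 117
Minimum is attained by (3, 3), so q lies in its Voronoi cell.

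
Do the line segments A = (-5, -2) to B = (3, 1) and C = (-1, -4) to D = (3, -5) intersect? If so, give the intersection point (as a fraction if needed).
No (intersection of containing lines falls outside at least one segment)

Parametrize and solve: t = -1/5, s = -7/5. At least one of these is outside [0, 1], so the segments do not intersect.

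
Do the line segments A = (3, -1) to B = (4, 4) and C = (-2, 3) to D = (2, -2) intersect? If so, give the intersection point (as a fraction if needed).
No (intersection of containing lines falls outside at least one segment)

Parametrize and solve: t = -9/25, s = 29/25. At least one of these is outside [0, 1], so the segments do not intersect.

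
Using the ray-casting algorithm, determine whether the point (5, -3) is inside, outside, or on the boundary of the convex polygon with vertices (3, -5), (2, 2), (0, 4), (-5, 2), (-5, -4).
The point (5, -3) lies strictly outside the polygon

Cast a horizontal ray to the right from the query point and count how many polygon edges it crosses (each edge strictly once or zero times, handled with the usual half-open convention). 
Parity of crossings → even ⇒ outside.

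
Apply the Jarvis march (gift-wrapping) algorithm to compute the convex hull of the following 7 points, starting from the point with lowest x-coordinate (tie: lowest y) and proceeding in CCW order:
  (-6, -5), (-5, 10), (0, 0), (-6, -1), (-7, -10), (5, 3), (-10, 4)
Hull (CCW) = [(-10, 4), (-7, -10), (5, 3), (-5, 10)]

Jarvis march: at each step, from the current hull vertex p, select the next vertex q as the point such that every other point lies strictly to the left of (or on) the directed line p → q. (Equivalently: for every other point r, the cross product (q − p) × (r − p) ≥ 0.)
Starting point (lowest x, tie lowest y): (-10, 4). Wrap until returning to start. Resulting hull: (-10, 4), (-7, -10), (5, 3), (-5, 10).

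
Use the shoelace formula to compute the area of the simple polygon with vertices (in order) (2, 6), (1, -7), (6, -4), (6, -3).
Area = 33

Shoelace formula: Area = (1/2) |Σ_i (x_i · y_{i+1} − x_{i+1} · y_i)| (indices mod n). Compute each cross term:
  (2)(-7) − (1)(6) = -20
  (1)(-4) − (6)(-7) = 38
  (6)(-3) − (6)(-4) = 6
  (6)(6) − (2)(-3) = 42
Sum = 66, so (signed) Area = 66/2 = 33, |Area| = 33.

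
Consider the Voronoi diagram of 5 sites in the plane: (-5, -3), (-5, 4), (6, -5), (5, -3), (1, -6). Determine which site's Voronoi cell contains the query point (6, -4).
Nearest site = (6, -5)

The Voronoi cell of site s contains exactly those query points closer to s than to any other site. Compute squared distances from q = (6, -4) to each site:
  (6 − 6)² + (-5 − -4)² = 1
  (5 − 6)² + (-3 − -4)² = 2
  (1 − 6)² + (-6 − -4)² = 29
  (-5 − 6)² + (-3 − -4)² = 122
  (-5 − 6)² + (4 − -4)² = 185
Minimum is attained by (6, -5), so q lies in its Voronoi cell.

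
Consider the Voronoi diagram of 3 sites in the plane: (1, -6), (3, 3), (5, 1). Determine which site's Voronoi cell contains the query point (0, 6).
Nearest site = (3, 3)

The Voronoi cell of site s contains exactly those query points closer to s than to any other site. Compute squared distances from q = (0, 6) to each site:
  (3 − 0)² + (3 − 6)² = 18
  (5 − 0)² + (1 − 6)² = 50
  (1 − 0)² + (-6 − 6)² = 145
Minimum is attained by (3, 3), so q lies in its Voronoi cell.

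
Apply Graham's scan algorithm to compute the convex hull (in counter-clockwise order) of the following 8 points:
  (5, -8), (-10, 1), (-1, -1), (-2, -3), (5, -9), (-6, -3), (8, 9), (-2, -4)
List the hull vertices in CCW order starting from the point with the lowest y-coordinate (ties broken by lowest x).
Hull (CCW) = [(5, -9), (8, 9), (-10, 1), (-6, -3)]

Graham scan procedure:
  1. Find the pivot p₀ = point with lowest y (tie → lowest x): (5, -9).
  2. Sort the remaining points by polar angle around p₀.
  3. Walk through sorted points, maintaining a stack; pop the top while the last three entries make a non-left turn (cross product ≤ 0).
  4. Final stack is the convex hull in CCW order: (5, -9), (8, 9), (-10, 1), (-6, -3).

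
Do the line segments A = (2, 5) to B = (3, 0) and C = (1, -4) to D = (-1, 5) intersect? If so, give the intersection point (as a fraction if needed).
No (intersection of containing lines falls outside at least one segment)

Parametrize and solve: t = 27, s = -14. At least one of these is outside [0, 1], so the segments do not intersect.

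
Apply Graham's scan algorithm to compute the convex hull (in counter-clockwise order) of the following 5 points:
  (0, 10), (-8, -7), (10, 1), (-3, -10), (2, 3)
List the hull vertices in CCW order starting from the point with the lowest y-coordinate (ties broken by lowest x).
Hull (CCW) = [(-3, -10), (10, 1), (0, 10), (-8, -7)]

Graham scan procedure:
  1. Find the pivot p₀ = point with lowest y (tie → lowest x): (-3, -10).
  2. Sort the remaining points by polar angle around p₀.
  3. Walk through sorted points, maintaining a stack; pop the top while the last three entries make a non-left turn (cross product ≤ 0).
  4. Final stack is the convex hull in CCW order: (-3, -10), (10, 1), (0, 10), (-8, -7).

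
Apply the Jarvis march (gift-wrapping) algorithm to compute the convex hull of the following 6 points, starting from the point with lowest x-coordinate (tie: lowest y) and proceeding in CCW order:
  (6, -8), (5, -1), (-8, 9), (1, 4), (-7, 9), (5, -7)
Hull (CCW) = [(-8, 9), (5, -7), (6, -8), (5, -1), (1, 4), (-7, 9)]

Jarvis march: at each step, from the current hull vertex p, select the next vertex q as the point such that every other point lies strictly to the left of (or on) the directed line p → q. (Equivalently: for every other point r, the cross product (q − p) × (r − p) ≥ 0.)
Starting point (lowest x, tie lowest y): (-8, 9). Wrap until returning to start. Resulting hull: (-8, 9), (5, -7), (6, -8), (5, -1), (1, 4), (-7, 9).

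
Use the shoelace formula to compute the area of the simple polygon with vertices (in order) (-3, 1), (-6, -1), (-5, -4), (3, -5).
Area = 53/2

Shoelace formula: Area = (1/2) |Σ_i (x_i · y_{i+1} − x_{i+1} · y_i)| (indices mod n). Compute each cross term:
  (-3)(-1) − (-6)(1) = 9
  (-6)(-4) − (-5)(-1) = 19
  (-5)(-5) − (3)(-4) = 37
  (3)(1) − (-3)(-5) = -12
Sum = 53, so (signed) Area = 53/2 = 53/2, |Area| = 53/2.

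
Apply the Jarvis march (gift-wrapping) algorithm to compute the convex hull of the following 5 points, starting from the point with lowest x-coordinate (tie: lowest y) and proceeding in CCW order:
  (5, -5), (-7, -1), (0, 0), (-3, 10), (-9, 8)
Hull (CCW) = [(-9, 8), (-7, -1), (5, -5), (-3, 10)]

Jarvis march: at each step, from the current hull vertex p, select the next vertex q as the point such that every other point lies strictly to the left of (or on) the directed line p → q. (Equivalently: for every other point r, the cross product (q − p) × (r − p) ≥ 0.)
Starting point (lowest x, tie lowest y): (-9, 8). Wrap until returning to start. Resulting hull: (-9, 8), (-7, -1), (5, -5), (-3, 10).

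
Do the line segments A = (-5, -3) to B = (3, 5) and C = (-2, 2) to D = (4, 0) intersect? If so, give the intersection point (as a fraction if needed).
Yes; intersection at (-1/2, 3/2) (t = 9/16 on AB, s = 1/4 on CD)

Parametrize AB as A + t(B − A) = (-5 + 8 t, -3 + 8 t) and CD as C + s(D − C) = (-2 + 6 s, 2 + -2 s). Solve the linear system for (t, s). Determinant = 64 ≠ 0, so a unique intersection of the containing lines exists. Solution: t = 9/16, s = 1/4 — both in [0, 1], so the segments cross. Intersection point: (-1/2, 3/2).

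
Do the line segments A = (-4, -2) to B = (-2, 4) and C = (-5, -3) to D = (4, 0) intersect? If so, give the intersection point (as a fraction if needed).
No (intersection of containing lines falls outside at least one segment)

Parametrize and solve: t = -1/8, s = 1/12. At least one of these is outside [0, 1], so the segments do not intersect.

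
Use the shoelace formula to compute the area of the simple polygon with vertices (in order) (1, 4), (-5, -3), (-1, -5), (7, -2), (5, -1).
Area = 50

Shoelace formula: Area = (1/2) |Σ_i (x_i · y_{i+1} − x_{i+1} · y_i)| (indices mod n). Compute each cross term:
  (1)(-3) − (-5)(4) = 17
  (-5)(-5) − (-1)(-3) = 22
  (-1)(-2) − (7)(-5) = 37
  (7)(-1) − (5)(-2) = 3
  (5)(4) − (1)(-1) = 21
Sum = 100, so (signed) Area = 100/2 = 50, |Area| = 50.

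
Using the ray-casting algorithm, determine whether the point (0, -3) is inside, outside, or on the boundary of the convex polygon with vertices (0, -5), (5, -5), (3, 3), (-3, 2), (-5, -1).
The point (0, -3) lies strictly inside the polygon

Cast a horizontal ray to the right from the query point and count how many polygon edges it crosses (each edge strictly once or zero times, handled with the usual half-open convention). 
Parity of crossings → odd ⇒ inside.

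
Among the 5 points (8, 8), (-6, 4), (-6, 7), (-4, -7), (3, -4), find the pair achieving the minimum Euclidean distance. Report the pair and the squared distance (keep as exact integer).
Pair = ((-6, 4), (-6, 7)); squared distance = 9

Compute all C(5, 2) = 10 pairwise squared distances (x_i − x_j)² + (y_i − y_j)². The minimum is 9, attained by the pair ((-6, 4), (-6, 7)).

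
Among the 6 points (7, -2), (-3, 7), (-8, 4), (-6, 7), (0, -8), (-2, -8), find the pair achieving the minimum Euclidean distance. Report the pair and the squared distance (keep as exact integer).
Pair = ((0, -8), (-2, -8)); squared distance = 4

Compute all C(6, 2) = 15 pairwise squared distances (x_i − x_j)² + (y_i − y_j)². The minimum is 4, attained by the pair ((0, -8), (-2, -8)).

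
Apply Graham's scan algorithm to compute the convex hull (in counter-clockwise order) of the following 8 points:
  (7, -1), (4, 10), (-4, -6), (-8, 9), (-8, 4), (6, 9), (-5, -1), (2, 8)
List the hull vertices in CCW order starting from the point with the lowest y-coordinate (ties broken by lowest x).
Hull (CCW) = [(-4, -6), (7, -1), (6, 9), (4, 10), (-8, 9), (-8, 4)]

Graham scan procedure:
  1. Find the pivot p₀ = point with lowest y (tie → lowest x): (-4, -6).
  2. Sort the remaining points by polar angle around p₀.
  3. Walk through sorted points, maintaining a stack; pop the top while the last three entries make a non-left turn (cross product ≤ 0).
  4. Final stack is the convex hull in CCW order: (-4, -6), (7, -1), (6, 9), (4, 10), (-8, 9), (-8, 4).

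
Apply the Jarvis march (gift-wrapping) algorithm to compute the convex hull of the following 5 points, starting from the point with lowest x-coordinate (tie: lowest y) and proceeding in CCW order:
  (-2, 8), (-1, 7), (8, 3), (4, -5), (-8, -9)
Hull (CCW) = [(-8, -9), (4, -5), (8, 3), (-2, 8)]

Jarvis march: at each step, from the current hull vertex p, select the next vertex q as the point such that every other point lies strictly to the left of (or on) the directed line p → q. (Equivalently: for every other point r, the cross product (q − p) × (r − p) ≥ 0.)
Starting point (lowest x, tie lowest y): (-8, -9). Wrap until returning to start. Resulting hull: (-8, -9), (4, -5), (8, 3), (-2, 8).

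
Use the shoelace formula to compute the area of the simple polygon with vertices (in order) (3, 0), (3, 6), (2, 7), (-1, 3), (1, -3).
Area = 49/2

Shoelace formula: Area = (1/2) |Σ_i (x_i · y_{i+1} − x_{i+1} · y_i)| (indices mod n). Compute each cross term:
  (3)(6) − (3)(0) = 18
  (3)(7) − (2)(6) = 9
  (2)(3) − (-1)(7) = 13
  (-1)(-3) − (1)(3) = 0
  (1)(0) − (3)(-3) = 9
Sum = 49, so (signed) Area = 49/2 = 49/2, |Area| = 49/2.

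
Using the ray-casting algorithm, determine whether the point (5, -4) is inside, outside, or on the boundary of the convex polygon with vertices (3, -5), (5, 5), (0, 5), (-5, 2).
The point (5, -4) lies strictly outside the polygon

Cast a horizontal ray to the right from the query point and count how many polygon edges it crosses (each edge strictly once or zero times, handled with the usual half-open convention). 
Parity of crossings → even ⇒ outside.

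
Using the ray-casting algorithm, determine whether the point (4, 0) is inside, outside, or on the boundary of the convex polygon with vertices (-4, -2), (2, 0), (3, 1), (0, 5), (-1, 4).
The point (4, 0) lies strictly outside the polygon

Cast a horizontal ray to the right from the query point and count how many polygon edges it crosses (each edge strictly once or zero times, handled with the usual half-open convention). 
Parity of crossings → even ⇒ outside.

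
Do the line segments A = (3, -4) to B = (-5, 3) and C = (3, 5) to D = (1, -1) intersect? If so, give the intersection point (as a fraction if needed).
No (intersection of containing lines falls outside at least one segment)

Parametrize and solve: t = 9/31, s = 36/31. At least one of these is outside [0, 1], so the segments do not intersect.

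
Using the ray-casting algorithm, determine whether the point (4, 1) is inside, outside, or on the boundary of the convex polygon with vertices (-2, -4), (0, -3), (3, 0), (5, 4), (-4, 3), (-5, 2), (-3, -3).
The point (4, 1) lies strictly outside the polygon

Cast a horizontal ray to the right from the query point and count how many polygon edges it crosses (each edge strictly once or zero times, handled with the usual half-open convention). 
Parity of crossings → even ⇒ outside.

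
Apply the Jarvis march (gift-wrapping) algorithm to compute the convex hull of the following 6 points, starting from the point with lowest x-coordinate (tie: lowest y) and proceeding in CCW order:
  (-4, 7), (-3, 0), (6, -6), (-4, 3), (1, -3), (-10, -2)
Hull (CCW) = [(-10, -2), (6, -6), (-4, 7)]

Jarvis march: at each step, from the current hull vertex p, select the next vertex q as the point such that every other point lies strictly to the left of (or on) the directed line p → q. (Equivalently: for every other point r, the cross product (q − p) × (r − p) ≥ 0.)
Starting point (lowest x, tie lowest y): (-10, -2). Wrap until returning to start. Resulting hull: (-10, -2), (6, -6), (-4, 7).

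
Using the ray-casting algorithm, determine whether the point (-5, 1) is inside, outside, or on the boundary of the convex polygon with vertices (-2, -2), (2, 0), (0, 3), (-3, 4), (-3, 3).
The point (-5, 1) lies strictly outside the polygon

Cast a horizontal ray to the right from the query point and count how many polygon edges it crosses (each edge strictly once or zero times, handled with the usual half-open convention). 
Parity of crossings → even ⇒ outside.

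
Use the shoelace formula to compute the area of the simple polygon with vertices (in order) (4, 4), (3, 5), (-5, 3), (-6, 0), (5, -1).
Area = 45

Shoelace formula: Area = (1/2) |Σ_i (x_i · y_{i+1} − x_{i+1} · y_i)| (indices mod n). Compute each cross term:
  (4)(5) − (3)(4) = 8
  (3)(3) − (-5)(5) = 34
  (-5)(0) − (-6)(3) = 18
  (-6)(-1) − (5)(0) = 6
  (5)(4) − (4)(-1) = 24
Sum = 90, so (signed) Area = 90/2 = 45, |Area| = 45.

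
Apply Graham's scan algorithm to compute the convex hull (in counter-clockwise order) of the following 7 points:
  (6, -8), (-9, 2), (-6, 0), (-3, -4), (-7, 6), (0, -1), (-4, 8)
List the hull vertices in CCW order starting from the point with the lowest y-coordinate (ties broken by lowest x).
Hull (CCW) = [(6, -8), (-4, 8), (-7, 6), (-9, 2), (-3, -4)]

Graham scan procedure:
  1. Find the pivot p₀ = point with lowest y (tie → lowest x): (6, -8).
  2. Sort the remaining points by polar angle around p₀.
  3. Walk through sorted points, maintaining a stack; pop the top while the last three entries make a non-left turn (cross product ≤ 0).
  4. Final stack is the convex hull in CCW order: (6, -8), (-4, 8), (-7, 6), (-9, 2), (-3, -4).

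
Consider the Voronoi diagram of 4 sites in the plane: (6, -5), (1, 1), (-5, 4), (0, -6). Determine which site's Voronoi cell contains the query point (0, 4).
Nearest site = (1, 1)

The Voronoi cell of site s contains exactly those query points closer to s than to any other site. Compute squared distances from q = (0, 4) to each site:
  (1 − 0)² + (1 − 4)² = 10
  (-5 − 0)² + (4 − 4)² = 25
  (0 − 0)² + (-6 − 4)² = 100
  (6 − 0)² + (-5 − 4)² = 117
Minimum is attained by (1, 1), so q lies in its Voronoi cell.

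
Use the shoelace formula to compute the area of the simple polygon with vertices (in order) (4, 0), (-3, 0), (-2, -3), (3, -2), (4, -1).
Area = 31/2

Shoelace formula: Area = (1/2) |Σ_i (x_i · y_{i+1} − x_{i+1} · y_i)| (indices mod n). Compute each cross term:
  (4)(0) − (-3)(0) = 0
  (-3)(-3) − (-2)(0) = 9
  (-2)(-2) − (3)(-3) = 13
  (3)(-1) − (4)(-2) = 5
  (4)(0) − (4)(-1) = 4
Sum = 31, so (signed) Area = 31/2 = 31/2, |Area| = 31/2.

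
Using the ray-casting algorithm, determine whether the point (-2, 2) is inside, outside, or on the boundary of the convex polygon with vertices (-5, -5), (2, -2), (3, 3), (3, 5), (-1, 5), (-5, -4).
The point (-2, 2) lies strictly inside the polygon

Cast a horizontal ray to the right from the query point and count how many polygon edges it crosses (each edge strictly once or zero times, handled with the usual half-open convention). 
Parity of crossings → odd ⇒ inside.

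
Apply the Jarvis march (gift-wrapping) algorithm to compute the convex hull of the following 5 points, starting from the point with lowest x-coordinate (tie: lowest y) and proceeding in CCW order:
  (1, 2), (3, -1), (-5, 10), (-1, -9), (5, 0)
Hull (CCW) = [(-5, 10), (-1, -9), (5, 0)]

Jarvis march: at each step, from the current hull vertex p, select the next vertex q as the point such that every other point lies strictly to the left of (or on) the directed line p → q. (Equivalently: for every other point r, the cross product (q − p) × (r − p) ≥ 0.)
Starting point (lowest x, tie lowest y): (-5, 10). Wrap until returning to start. Resulting hull: (-5, 10), (-1, -9), (5, 0).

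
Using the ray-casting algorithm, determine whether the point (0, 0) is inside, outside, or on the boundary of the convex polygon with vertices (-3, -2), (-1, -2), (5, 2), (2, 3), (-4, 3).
The point (0, 0) lies strictly inside the polygon

Cast a horizontal ray to the right from the query point and count how many polygon edges it crosses (each edge strictly once or zero times, handled with the usual half-open convention). 
Parity of crossings → odd ⇒ inside.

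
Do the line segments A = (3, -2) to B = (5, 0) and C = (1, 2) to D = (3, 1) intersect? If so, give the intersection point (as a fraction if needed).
No (intersection of containing lines falls outside at least one segment)

Parametrize and solve: t = 1, s = 2. At least one of these is outside [0, 1], so the segments do not intersect.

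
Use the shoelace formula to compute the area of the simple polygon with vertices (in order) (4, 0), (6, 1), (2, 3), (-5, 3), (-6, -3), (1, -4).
Area = 117/2

Shoelace formula: Area = (1/2) |Σ_i (x_i · y_{i+1} − x_{i+1} · y_i)| (indices mod n). Compute each cross term:
  (4)(1) − (6)(0) = 4
  (6)(3) − (2)(1) = 16
  (2)(3) − (-5)(3) = 21
  (-5)(-3) − (-6)(3) = 33
  (-6)(-4) − (1)(-3) = 27
  (1)(0) − (4)(-4) = 16
Sum = 117, so (signed) Area = 117/2 = 117/2, |Area| = 117/2.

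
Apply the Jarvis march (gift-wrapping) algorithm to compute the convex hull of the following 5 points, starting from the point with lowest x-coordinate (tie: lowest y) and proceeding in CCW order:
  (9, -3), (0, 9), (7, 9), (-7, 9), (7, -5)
Hull (CCW) = [(-7, 9), (7, -5), (9, -3), (7, 9)]

Jarvis march: at each step, from the current hull vertex p, select the next vertex q as the point such that every other point lies strictly to the left of (or on) the directed line p → q. (Equivalently: for every other point r, the cross product (q − p) × (r − p) ≥ 0.)
Starting point (lowest x, tie lowest y): (-7, 9). Wrap until returning to start. Resulting hull: (-7, 9), (7, -5), (9, -3), (7, 9).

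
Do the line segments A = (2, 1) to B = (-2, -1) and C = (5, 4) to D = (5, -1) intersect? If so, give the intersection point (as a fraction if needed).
No (intersection of containing lines falls outside at least one segment)

Parametrize and solve: t = -3/4, s = 3/10. At least one of these is outside [0, 1], so the segments do not intersect.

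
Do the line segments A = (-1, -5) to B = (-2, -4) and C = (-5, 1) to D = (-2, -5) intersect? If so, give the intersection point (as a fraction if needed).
No (intersection of containing lines falls outside at least one segment)

Parametrize and solve: t = 2, s = 2/3. At least one of these is outside [0, 1], so the segments do not intersect.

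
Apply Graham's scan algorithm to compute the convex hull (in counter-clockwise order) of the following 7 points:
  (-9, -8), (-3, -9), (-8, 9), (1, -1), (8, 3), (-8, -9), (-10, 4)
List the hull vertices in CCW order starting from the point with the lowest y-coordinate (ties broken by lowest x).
Hull (CCW) = [(-8, -9), (-3, -9), (8, 3), (-8, 9), (-10, 4), (-9, -8)]

Graham scan procedure:
  1. Find the pivot p₀ = point with lowest y (tie → lowest x): (-8, -9).
  2. Sort the remaining points by polar angle around p₀.
  3. Walk through sorted points, maintaining a stack; pop the top while the last three entries make a non-left turn (cross product ≤ 0).
  4. Final stack is the convex hull in CCW order: (-8, -9), (-3, -9), (8, 3), (-8, 9), (-10, 4), (-9, -8).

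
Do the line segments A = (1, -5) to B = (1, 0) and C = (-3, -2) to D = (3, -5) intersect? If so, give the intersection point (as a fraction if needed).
Yes; intersection at (1, -4) (t = 1/5 on AB, s = 2/3 on CD)

Parametrize AB as A + t(B − A) = (1 + 0 t, -5 + 5 t) and CD as C + s(D − C) = (-3 + 6 s, -2 + -3 s). Solve the linear system for (t, s). Determinant = 30 ≠ 0, so a unique intersection of the containing lines exists. Solution: t = 1/5, s = 2/3 — both in [0, 1], so the segments cross. Intersection point: (1, -4).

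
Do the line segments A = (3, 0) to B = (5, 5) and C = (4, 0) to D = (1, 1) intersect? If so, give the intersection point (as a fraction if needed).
Yes; intersection at (53/17, 5/17) (t = 1/17 on AB, s = 5/17 on CD)

Parametrize AB as A + t(B − A) = (3 + 2 t, 0 + 5 t) and CD as C + s(D − C) = (4 + -3 s, 0 + 1 s). Solve the linear system for (t, s). Determinant = -17 ≠ 0, so a unique intersection of the containing lines exists. Solution: t = 1/17, s = 5/17 — both in [0, 1], so the segments cross. Intersection point: (53/17, 5/17).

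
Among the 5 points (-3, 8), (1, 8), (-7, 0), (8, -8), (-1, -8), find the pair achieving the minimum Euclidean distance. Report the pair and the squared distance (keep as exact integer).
Pair = ((-3, 8), (1, 8)); squared distance = 16

Compute all C(5, 2) = 10 pairwise squared distances (x_i − x_j)² + (y_i − y_j)². The minimum is 16, attained by the pair ((-3, 8), (1, 8)).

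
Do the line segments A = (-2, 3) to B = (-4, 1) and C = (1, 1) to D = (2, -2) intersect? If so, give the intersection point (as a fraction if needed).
No (intersection of containing lines falls outside at least one segment)

Parametrize and solve: t = -7/8, s = -5/4. At least one of these is outside [0, 1], so the segments do not intersect.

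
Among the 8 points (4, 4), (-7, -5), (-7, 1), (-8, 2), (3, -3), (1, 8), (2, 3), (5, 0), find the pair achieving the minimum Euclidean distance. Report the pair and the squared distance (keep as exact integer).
Pair = ((-7, 1), (-8, 2)); squared distance = 2

Compute all C(8, 2) = 28 pairwise squared distances (x_i − x_j)² + (y_i − y_j)². The minimum is 2, attained by the pair ((-7, 1), (-8, 2)).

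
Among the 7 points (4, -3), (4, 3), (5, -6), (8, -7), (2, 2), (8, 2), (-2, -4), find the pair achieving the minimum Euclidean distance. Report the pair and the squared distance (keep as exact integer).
Pair = ((4, 3), (2, 2)); squared distance = 5

Compute all C(7, 2) = 21 pairwise squared distances (x_i − x_j)² + (y_i − y_j)². The minimum is 5, attained by the pair ((4, 3), (2, 2)).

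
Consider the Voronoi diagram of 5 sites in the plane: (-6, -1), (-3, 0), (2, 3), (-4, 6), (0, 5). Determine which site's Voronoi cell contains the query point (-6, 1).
Nearest site = (-6, -1)

The Voronoi cell of site s contains exactly those query points closer to s than to any other site. Compute squared distances from q = (-6, 1) to each site:
  (-6 − -6)² + (-1 − 1)² = 4
  (-3 − -6)² + (0 − 1)² = 10
  (-4 − -6)² + (6 − 1)² = 29
  (0 − -6)² + (5 − 1)² = 52
  (2 − -6)² + (3 − 1)² = 68
Minimum is attained by (-6, -1), so q lies in its Voronoi cell.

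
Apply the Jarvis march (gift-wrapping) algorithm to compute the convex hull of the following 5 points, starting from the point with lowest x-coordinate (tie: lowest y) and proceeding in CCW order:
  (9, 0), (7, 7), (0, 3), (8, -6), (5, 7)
Hull (CCW) = [(0, 3), (8, -6), (9, 0), (7, 7), (5, 7)]

Jarvis march: at each step, from the current hull vertex p, select the next vertex q as the point such that every other point lies strictly to the left of (or on) the directed line p → q. (Equivalently: for every other point r, the cross product (q − p) × (r − p) ≥ 0.)
Starting point (lowest x, tie lowest y): (0, 3). Wrap until returning to start. Resulting hull: (0, 3), (8, -6), (9, 0), (7, 7), (5, 7).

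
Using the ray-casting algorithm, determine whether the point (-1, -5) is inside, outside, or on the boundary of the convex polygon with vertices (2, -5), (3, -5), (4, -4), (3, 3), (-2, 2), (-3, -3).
The point (-1, -5) lies strictly outside the polygon

Cast a horizontal ray to the right from the query point and count how many polygon edges it crosses (each edge strictly once or zero times, handled with the usual half-open convention). 
Parity of crossings → even ⇒ outside.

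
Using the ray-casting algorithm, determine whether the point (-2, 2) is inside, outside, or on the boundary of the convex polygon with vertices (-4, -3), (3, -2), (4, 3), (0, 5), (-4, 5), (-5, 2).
The point (-2, 2) lies strictly inside the polygon

Cast a horizontal ray to the right from the query point and count how many polygon edges it crosses (each edge strictly once or zero times, handled with the usual half-open convention). 
Parity of crossings → odd ⇒ inside.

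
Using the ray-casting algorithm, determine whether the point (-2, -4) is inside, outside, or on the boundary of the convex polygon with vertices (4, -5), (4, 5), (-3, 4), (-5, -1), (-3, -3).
The point (-2, -4) lies strictly outside the polygon

Cast a horizontal ray to the right from the query point and count how many polygon edges it crosses (each edge strictly once or zero times, handled with the usual half-open convention). 
Parity of crossings → even ⇒ outside.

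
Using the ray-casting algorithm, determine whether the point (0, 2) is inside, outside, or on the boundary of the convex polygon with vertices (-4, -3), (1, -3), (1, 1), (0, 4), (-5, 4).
The point (0, 2) lies strictly inside the polygon

Cast a horizontal ray to the right from the query point and count how many polygon edges it crosses (each edge strictly once or zero times, handled with the usual half-open convention). 
Parity of crossings → odd ⇒ inside.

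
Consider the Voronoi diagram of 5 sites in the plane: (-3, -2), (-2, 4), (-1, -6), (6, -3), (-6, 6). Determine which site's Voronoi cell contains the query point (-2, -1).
Nearest site = (-3, -2)

The Voronoi cell of site s contains exactly those query points closer to s than to any other site. Compute squared distances from q = (-2, -1) to each site:
  (-3 − -2)² + (-2 − -1)² = 2
  (-2 − -2)² + (4 − -1)² = 25
  (-1 − -2)² + (-6 − -1)² = 26
  (-6 − -2)² + (6 − -1)² = 65
  (6 − -2)² + (-3 − -1)² = 68
Minimum is attained by (-3, -2), so q lies in its Voronoi cell.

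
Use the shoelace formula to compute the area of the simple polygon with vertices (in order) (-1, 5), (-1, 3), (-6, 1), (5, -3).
Area = 27

Shoelace formula: Area = (1/2) |Σ_i (x_i · y_{i+1} − x_{i+1} · y_i)| (indices mod n). Compute each cross term:
  (-1)(3) − (-1)(5) = 2
  (-1)(1) − (-6)(3) = 17
  (-6)(-3) − (5)(1) = 13
  (5)(5) − (-1)(-3) = 22
Sum = 54, so (signed) Area = 54/2 = 27, |Area| = 27.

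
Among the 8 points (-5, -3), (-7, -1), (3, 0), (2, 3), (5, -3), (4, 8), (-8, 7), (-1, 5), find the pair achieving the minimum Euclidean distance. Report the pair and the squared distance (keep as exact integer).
Pair = ((-5, -3), (-7, -1)); squared distance = 8

Compute all C(8, 2) = 28 pairwise squared distances (x_i − x_j)² + (y_i − y_j)². The minimum is 8, attained by the pair ((-5, -3), (-7, -1)).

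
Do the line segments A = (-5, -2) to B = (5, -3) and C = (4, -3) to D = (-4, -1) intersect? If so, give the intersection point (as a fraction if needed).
Yes; intersection at (10/3, -17/6) (t = 5/6 on AB, s = 1/12 on CD)

Parametrize AB as A + t(B − A) = (-5 + 10 t, -2 + -1 t) and CD as C + s(D − C) = (4 + -8 s, -3 + 2 s). Solve the linear system for (t, s). Determinant = -12 ≠ 0, so a unique intersection of the containing lines exists. Solution: t = 5/6, s = 1/12 — both in [0, 1], so the segments cross. Intersection point: (10/3, -17/6).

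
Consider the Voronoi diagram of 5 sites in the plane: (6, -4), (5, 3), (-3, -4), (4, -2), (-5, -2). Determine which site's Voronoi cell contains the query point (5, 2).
Nearest site = (5, 3)

The Voronoi cell of site s contains exactly those query points closer to s than to any other site. Compute squared distances from q = (5, 2) to each site:
  (5 − 5)² + (3 − 2)² = 1
  (4 − 5)² + (-2 − 2)² = 17
  (6 − 5)² + (-4 − 2)² = 37
  (-3 − 5)² + (-4 − 2)² = 100
  (-5 − 5)² + (-2 − 2)² = 116
Minimum is attained by (5, 3), so q lies in its Voronoi cell.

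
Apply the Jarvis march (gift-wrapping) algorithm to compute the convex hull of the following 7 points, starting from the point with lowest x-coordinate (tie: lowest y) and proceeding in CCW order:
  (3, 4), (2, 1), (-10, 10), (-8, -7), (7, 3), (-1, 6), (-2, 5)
Hull (CCW) = [(-10, 10), (-8, -7), (7, 3)]

Jarvis march: at each step, from the current hull vertex p, select the next vertex q as the point such that every other point lies strictly to the left of (or on) the directed line p → q. (Equivalently: for every other point r, the cross product (q − p) × (r − p) ≥ 0.)
Starting point (lowest x, tie lowest y): (-10, 10). Wrap until returning to start. Resulting hull: (-10, 10), (-8, -7), (7, 3).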